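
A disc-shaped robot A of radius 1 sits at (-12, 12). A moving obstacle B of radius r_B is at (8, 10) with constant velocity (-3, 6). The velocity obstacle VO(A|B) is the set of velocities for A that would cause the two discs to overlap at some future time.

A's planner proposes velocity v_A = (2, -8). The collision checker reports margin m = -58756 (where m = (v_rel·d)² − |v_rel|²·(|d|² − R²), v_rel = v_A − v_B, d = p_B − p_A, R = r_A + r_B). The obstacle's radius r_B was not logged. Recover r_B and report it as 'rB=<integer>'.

m = -58756
d = (20, -2);  v_rel = (5, -14),  |v_rel|² = 221
v_rel×d = (5)·(-2) − (-14)·(20) = 270
since m = R²·221 − 270²:  R² = (72900 + -58756) / 221 = 64
R = √64 = 8  ⇒  r_B = 8 − 1 = 7

rB=7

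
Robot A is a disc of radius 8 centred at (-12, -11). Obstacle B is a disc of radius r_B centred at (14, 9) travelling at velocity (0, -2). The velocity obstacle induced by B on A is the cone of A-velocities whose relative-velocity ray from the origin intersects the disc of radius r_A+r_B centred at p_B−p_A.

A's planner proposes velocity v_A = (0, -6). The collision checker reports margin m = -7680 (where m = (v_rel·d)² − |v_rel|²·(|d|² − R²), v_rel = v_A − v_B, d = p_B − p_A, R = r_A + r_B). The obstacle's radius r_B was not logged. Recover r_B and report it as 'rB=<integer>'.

m = -7680
d = (26, 20);  v_rel = (0, -4),  |v_rel|² = 16
v_rel×d = (0)·(20) − (-4)·(26) = 104
since m = R²·16 − 104²:  R² = (10816 + -7680) / 16 = 196
R = √196 = 14  ⇒  r_B = 14 − 8 = 6

rB=6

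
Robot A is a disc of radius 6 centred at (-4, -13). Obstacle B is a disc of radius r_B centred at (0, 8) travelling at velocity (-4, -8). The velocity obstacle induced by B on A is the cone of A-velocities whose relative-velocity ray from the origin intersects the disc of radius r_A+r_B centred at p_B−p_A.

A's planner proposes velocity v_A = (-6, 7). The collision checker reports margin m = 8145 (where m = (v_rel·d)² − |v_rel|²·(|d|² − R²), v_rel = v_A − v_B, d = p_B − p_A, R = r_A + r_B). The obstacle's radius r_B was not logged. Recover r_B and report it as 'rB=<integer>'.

m = 8145
d = (4, 21);  v_rel = (-2, 15),  |v_rel|² = 229
v_rel×d = (-2)·(21) − (15)·(4) = -102
since m = R²·229 − (-102)²:  R² = (10404 + 8145) / 229 = 81
R = √81 = 9  ⇒  r_B = 9 − 6 = 3

rB=3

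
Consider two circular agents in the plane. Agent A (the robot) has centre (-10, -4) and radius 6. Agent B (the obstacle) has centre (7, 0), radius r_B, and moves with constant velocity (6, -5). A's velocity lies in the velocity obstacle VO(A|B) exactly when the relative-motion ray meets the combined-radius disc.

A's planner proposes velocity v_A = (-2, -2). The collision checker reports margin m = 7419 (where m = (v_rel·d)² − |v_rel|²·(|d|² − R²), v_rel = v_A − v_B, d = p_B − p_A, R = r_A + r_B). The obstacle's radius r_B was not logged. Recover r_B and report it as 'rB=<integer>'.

m = 7419
d = (17, 4);  v_rel = (-8, 3),  |v_rel|² = 73
v_rel×d = (-8)·(4) − (3)·(17) = -83
since m = R²·73 − (-83)²:  R² = (6889 + 7419) / 73 = 196
R = √196 = 14  ⇒  r_B = 14 − 6 = 8

rB=8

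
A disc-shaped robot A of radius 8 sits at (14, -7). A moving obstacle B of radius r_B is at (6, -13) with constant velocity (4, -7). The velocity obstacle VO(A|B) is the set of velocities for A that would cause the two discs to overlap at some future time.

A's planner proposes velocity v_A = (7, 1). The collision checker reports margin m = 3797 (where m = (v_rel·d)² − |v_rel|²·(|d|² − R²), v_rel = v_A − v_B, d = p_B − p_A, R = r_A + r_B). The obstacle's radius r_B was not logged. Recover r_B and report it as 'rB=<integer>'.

m = 3797
d = (-8, -6);  v_rel = (3, 8),  |v_rel|² = 73
v_rel×d = (3)·(-6) − (8)·(-8) = 46
since m = R²·73 − 46²:  R² = (2116 + 3797) / 73 = 81
R = √81 = 9  ⇒  r_B = 9 − 8 = 1

rB=1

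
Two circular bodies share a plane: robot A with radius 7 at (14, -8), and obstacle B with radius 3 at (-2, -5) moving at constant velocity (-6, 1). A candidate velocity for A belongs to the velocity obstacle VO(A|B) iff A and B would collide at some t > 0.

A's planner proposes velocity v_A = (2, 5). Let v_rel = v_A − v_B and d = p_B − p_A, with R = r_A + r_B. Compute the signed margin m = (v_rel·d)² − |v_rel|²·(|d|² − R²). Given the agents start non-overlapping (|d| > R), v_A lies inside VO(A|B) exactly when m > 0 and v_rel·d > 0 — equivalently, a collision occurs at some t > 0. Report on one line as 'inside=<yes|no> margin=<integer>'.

d = (-16, 3),  |d|² = 265;  R = 7+3 = 10,  c = 265−10² = 165
v_rel = (8, 4),  |v_rel|² = 80;  v_rel·d = (8)·(-16) + (4)·(3) = -116
80·t² + 232·t + 165 = 0  ⇒  m = (-116)² − 80·165 = 256
m = 256 > 0,  v_rel·d = -116 < 0  ⇒  outside

inside=no margin=256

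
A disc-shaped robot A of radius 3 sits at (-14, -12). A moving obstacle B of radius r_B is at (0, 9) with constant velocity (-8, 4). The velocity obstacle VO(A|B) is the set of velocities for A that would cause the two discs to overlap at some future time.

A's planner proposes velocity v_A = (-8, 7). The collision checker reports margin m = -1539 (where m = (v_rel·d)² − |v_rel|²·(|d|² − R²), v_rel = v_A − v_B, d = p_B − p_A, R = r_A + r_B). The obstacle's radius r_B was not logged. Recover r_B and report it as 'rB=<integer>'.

m = -1539
d = (14, 21);  v_rel = (0, 3),  |v_rel|² = 9
v_rel×d = (0)·(21) − (3)·(14) = -42
since m = R²·9 − (-42)²:  R² = (1764 + -1539) / 9 = 25
R = √25 = 5  ⇒  r_B = 5 − 3 = 2

rB=2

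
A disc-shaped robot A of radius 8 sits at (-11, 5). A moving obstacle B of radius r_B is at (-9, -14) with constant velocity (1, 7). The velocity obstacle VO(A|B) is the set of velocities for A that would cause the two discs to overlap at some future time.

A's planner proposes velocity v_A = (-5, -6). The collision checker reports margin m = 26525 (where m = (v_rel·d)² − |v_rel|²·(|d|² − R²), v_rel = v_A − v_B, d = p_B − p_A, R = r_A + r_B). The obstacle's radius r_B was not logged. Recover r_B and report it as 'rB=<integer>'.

m = 26525
d = (2, -19);  v_rel = (-6, -13),  |v_rel|² = 205
v_rel×d = (-6)·(-19) − (-13)·(2) = 140
since m = R²·205 − 140²:  R² = (19600 + 26525) / 205 = 225
R = √225 = 15  ⇒  r_B = 15 − 8 = 7

rB=7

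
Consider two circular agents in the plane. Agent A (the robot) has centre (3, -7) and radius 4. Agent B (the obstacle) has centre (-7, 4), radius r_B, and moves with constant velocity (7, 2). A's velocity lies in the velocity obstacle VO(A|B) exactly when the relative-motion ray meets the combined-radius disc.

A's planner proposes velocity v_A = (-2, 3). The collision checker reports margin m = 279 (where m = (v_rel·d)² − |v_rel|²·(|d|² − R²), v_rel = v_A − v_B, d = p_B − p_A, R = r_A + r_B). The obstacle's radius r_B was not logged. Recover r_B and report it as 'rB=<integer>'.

m = 279
d = (-10, 11);  v_rel = (-9, 1),  |v_rel|² = 82
v_rel×d = (-9)·(11) − (1)·(-10) = -89
since m = R²·82 − (-89)²:  R² = (7921 + 279) / 82 = 100
R = √100 = 10  ⇒  r_B = 10 − 4 = 6

rB=6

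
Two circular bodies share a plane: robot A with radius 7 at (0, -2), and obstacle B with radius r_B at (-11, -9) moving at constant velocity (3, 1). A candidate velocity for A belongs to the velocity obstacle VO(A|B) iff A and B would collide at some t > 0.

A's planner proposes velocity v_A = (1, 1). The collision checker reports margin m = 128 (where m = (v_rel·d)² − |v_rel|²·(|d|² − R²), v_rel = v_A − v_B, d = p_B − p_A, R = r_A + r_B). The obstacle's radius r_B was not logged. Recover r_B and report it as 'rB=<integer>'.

m = 128
d = (-11, -7);  v_rel = (-2, 0),  |v_rel|² = 4
v_rel×d = (-2)·(-7) − (0)·(-11) = 14
since m = R²·4 − 14²:  R² = (196 + 128) / 4 = 81
R = √81 = 9  ⇒  r_B = 9 − 7 = 2

rB=2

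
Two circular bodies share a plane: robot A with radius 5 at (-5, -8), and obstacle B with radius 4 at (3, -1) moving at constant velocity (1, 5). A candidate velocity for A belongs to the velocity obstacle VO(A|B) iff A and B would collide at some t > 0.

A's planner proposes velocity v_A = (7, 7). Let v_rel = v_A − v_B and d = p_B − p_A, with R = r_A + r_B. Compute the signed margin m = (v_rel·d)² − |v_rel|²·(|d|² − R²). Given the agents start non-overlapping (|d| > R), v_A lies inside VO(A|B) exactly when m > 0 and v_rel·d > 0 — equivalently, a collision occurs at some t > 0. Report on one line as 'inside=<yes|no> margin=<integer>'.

d = (8, 7),  |d|² = 113;  R = 5+4 = 9,  c = 113−9² = 32
v_rel = (6, 2),  |v_rel|² = 40;  v_rel·d = (6)·(8) + (2)·(7) = 62
40·t² − 124·t + 32 = 0  ⇒  m = 62² − 40·32 = 2564
m = 2564 > 0,  v_rel·d = 62 > 0  ⇒  inside

inside=yes margin=2564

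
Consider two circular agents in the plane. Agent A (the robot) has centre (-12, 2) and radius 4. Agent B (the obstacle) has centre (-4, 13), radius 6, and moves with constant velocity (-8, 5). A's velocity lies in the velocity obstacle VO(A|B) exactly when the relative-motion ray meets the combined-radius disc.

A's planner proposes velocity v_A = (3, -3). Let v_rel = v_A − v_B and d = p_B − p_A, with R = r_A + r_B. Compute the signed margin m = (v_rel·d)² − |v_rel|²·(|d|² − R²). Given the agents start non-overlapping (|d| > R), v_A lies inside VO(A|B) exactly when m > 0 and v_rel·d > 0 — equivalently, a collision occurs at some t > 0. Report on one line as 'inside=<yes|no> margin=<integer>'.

d = (8, 11),  |d|² = 185;  R = 4+6 = 10,  c = 185−10² = 85
v_rel = (11, -8),  |v_rel|² = 185;  v_rel·d = (11)·(8) + (-8)·(11) = 0
185·t² − 0·t + 85 = 0  ⇒  m = 0² − 185·85 = -15725
m = -15725 < 0,  v_rel·d = 0 = 0  ⇒  outside

inside=no margin=-15725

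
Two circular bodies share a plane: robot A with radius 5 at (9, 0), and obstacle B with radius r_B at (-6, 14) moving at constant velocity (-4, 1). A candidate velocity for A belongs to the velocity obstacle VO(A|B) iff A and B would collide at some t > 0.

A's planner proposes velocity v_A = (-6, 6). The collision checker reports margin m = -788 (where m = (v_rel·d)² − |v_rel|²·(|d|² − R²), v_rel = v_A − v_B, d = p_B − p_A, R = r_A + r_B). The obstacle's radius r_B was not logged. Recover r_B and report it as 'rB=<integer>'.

m = -788
d = (-15, 14);  v_rel = (-2, 5),  |v_rel|² = 29
v_rel×d = (-2)·(14) − (5)·(-15) = 47
since m = R²·29 − 47²:  R² = (2209 + -788) / 29 = 49
R = √49 = 7  ⇒  r_B = 7 − 5 = 2

rB=2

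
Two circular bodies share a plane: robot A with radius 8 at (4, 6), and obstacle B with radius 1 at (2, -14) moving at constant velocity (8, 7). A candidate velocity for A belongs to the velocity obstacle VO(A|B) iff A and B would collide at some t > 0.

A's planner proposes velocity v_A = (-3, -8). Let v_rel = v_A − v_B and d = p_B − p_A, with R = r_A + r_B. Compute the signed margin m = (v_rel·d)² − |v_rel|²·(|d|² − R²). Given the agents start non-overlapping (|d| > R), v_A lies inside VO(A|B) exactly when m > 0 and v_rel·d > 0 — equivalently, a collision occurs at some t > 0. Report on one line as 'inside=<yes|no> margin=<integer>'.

d = (-2, -20),  |d|² = 404;  R = 8+1 = 9,  c = 404−9² = 323
v_rel = (-11, -15),  |v_rel|² = 346;  v_rel·d = (-11)·(-2) + (-15)·(-20) = 322
346·t² − 644·t + 323 = 0  ⇒  m = 322² − 346·323 = -8074
m = -8074 < 0,  v_rel·d = 322 > 0  ⇒  outside

inside=no margin=-8074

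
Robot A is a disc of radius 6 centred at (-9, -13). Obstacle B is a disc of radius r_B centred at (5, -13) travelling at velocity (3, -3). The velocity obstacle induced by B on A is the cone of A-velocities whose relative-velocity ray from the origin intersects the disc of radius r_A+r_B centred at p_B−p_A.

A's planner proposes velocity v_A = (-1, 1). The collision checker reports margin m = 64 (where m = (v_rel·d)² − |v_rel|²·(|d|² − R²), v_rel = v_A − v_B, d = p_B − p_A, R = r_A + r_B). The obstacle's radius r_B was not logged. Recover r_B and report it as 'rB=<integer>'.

m = 64
d = (14, 0);  v_rel = (-4, 4),  |v_rel|² = 32
v_rel×d = (-4)·(0) − (4)·(14) = -56
since m = R²·32 − (-56)²:  R² = (3136 + 64) / 32 = 100
R = √100 = 10  ⇒  r_B = 10 − 6 = 4

rB=4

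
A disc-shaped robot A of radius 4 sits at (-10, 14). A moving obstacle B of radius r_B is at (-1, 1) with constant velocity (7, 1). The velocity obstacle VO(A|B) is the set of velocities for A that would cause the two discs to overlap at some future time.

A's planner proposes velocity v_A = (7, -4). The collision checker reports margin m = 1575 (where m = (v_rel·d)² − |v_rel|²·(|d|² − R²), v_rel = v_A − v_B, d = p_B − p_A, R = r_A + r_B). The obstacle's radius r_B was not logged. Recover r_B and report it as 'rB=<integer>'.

m = 1575
d = (9, -13);  v_rel = (0, -5),  |v_rel|² = 25
v_rel×d = (0)·(-13) − (-5)·(9) = 45
since m = R²·25 − 45²:  R² = (2025 + 1575) / 25 = 144
R = √144 = 12  ⇒  r_B = 12 − 4 = 8

rB=8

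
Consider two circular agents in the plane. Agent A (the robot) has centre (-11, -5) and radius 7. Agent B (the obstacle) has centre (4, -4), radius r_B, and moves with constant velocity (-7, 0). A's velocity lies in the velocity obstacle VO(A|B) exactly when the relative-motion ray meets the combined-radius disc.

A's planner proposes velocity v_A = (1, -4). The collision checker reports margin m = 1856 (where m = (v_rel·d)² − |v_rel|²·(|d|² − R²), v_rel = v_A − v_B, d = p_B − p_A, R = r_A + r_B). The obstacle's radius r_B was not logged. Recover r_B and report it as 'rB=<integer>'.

m = 1856
d = (15, 1);  v_rel = (8, -4),  |v_rel|² = 80
v_rel×d = (8)·(1) − (-4)·(15) = 68
since m = R²·80 − 68²:  R² = (4624 + 1856) / 80 = 81
R = √81 = 9  ⇒  r_B = 9 − 7 = 2

rB=2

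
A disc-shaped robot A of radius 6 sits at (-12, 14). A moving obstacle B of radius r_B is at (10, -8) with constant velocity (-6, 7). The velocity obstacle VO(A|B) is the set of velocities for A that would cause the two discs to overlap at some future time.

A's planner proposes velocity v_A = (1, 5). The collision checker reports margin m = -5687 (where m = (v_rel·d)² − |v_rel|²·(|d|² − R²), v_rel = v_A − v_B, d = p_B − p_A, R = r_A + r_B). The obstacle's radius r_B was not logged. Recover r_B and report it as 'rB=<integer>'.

m = -5687
d = (22, -22);  v_rel = (7, -2),  |v_rel|² = 53
v_rel×d = (7)·(-22) − (-2)·(22) = -110
since m = R²·53 − (-110)²:  R² = (12100 + -5687) / 53 = 121
R = √121 = 11  ⇒  r_B = 11 − 6 = 5

rB=5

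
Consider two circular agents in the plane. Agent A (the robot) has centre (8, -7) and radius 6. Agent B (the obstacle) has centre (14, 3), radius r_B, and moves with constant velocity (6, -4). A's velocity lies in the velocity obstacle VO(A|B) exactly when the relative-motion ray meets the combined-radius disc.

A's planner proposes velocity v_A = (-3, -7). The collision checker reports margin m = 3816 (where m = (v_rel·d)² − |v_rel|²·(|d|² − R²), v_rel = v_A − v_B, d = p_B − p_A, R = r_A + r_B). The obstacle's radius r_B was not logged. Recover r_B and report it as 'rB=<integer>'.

m = 3816
d = (6, 10);  v_rel = (-9, -3),  |v_rel|² = 90
v_rel×d = (-9)·(10) − (-3)·(6) = -72
since m = R²·90 − (-72)²:  R² = (5184 + 3816) / 90 = 100
R = √100 = 10  ⇒  r_B = 10 − 6 = 4

rB=4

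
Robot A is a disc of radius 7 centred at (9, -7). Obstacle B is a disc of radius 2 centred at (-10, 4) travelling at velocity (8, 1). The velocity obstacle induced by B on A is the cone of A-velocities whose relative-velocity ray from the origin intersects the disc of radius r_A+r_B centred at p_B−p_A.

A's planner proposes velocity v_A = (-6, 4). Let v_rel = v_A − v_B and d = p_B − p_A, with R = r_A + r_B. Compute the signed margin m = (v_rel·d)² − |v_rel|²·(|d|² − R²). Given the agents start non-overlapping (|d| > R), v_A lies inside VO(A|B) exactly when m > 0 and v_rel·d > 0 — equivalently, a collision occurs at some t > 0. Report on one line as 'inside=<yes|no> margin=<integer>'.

d = (-19, 11),  |d|² = 482;  R = 7+2 = 9,  c = 482−9² = 401
v_rel = (-14, 3),  |v_rel|² = 205;  v_rel·d = (-14)·(-19) + (3)·(11) = 299
205·t² − 598·t + 401 = 0  ⇒  m = 299² − 205·401 = 7196
m = 7196 > 0,  v_rel·d = 299 > 0  ⇒  inside

inside=yes margin=7196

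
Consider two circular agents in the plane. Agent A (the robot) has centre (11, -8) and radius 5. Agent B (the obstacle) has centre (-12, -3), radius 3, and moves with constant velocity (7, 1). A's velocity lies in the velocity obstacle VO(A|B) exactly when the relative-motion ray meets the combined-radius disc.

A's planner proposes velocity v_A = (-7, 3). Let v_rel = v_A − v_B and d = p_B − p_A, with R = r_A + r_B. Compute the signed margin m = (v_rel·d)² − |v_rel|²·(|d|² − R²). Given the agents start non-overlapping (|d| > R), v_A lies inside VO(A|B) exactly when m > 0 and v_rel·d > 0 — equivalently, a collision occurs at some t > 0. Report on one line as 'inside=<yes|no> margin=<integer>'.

d = (-23, 5),  |d|² = 554;  R = 5+3 = 8,  c = 554−8² = 490
v_rel = (-14, 2),  |v_rel|² = 200;  v_rel·d = (-14)·(-23) + (2)·(5) = 332
200·t² − 664·t + 490 = 0  ⇒  m = 332² − 200·490 = 12224
m = 12224 > 0,  v_rel·d = 332 > 0  ⇒  inside

inside=yes margin=12224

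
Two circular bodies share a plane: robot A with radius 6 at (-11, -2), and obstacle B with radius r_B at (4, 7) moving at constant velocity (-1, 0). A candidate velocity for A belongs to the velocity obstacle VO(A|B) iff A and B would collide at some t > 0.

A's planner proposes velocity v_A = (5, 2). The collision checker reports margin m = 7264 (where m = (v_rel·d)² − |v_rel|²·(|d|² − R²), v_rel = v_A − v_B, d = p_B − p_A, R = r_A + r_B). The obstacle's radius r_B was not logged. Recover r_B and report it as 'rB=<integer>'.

m = 7264
d = (15, 9);  v_rel = (6, 2),  |v_rel|² = 40
v_rel×d = (6)·(9) − (2)·(15) = 24
since m = R²·40 − 24²:  R² = (576 + 7264) / 40 = 196
R = √196 = 14  ⇒  r_B = 14 − 6 = 8

rB=8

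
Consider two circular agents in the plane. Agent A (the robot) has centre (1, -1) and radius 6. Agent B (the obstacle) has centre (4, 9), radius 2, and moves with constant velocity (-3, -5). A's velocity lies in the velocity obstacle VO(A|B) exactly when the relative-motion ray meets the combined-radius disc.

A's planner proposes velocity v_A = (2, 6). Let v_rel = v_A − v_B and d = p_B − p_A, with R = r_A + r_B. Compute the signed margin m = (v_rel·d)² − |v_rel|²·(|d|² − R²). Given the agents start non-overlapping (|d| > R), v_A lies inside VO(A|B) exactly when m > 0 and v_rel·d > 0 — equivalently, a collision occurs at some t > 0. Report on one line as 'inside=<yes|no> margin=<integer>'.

d = (3, 10),  |d|² = 109;  R = 6+2 = 8,  c = 109−8² = 45
v_rel = (5, 11),  |v_rel|² = 146;  v_rel·d = (5)·(3) + (11)·(10) = 125
146·t² − 250·t + 45 = 0  ⇒  m = 125² − 146·45 = 9055
m = 9055 > 0,  v_rel·d = 125 > 0  ⇒  inside

inside=yes margin=9055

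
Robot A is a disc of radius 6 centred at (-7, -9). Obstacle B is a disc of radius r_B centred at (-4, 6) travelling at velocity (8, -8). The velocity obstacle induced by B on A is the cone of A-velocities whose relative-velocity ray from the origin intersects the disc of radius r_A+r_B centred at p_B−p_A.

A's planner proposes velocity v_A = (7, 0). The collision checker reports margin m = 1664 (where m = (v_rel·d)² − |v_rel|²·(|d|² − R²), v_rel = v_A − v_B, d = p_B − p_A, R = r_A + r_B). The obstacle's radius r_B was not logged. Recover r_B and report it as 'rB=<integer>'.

m = 1664
d = (3, 15);  v_rel = (-1, 8),  |v_rel|² = 65
v_rel×d = (-1)·(15) − (8)·(3) = -39
since m = R²·65 − (-39)²:  R² = (1521 + 1664) / 65 = 49
R = √49 = 7  ⇒  r_B = 7 − 6 = 1

rB=1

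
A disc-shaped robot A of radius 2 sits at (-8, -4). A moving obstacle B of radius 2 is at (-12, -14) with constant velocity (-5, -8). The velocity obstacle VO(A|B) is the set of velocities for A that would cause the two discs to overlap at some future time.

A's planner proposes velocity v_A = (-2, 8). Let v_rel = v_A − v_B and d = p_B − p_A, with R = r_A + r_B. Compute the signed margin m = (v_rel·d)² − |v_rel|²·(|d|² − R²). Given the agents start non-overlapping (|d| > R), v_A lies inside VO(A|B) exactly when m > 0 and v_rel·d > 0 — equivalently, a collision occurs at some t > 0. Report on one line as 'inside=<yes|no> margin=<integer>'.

d = (-4, -10),  |d|² = 116;  R = 2+2 = 4,  c = 116−4² = 100
v_rel = (3, 16),  |v_rel|² = 265;  v_rel·d = (3)·(-4) + (16)·(-10) = -172
265·t² + 344·t + 100 = 0  ⇒  m = (-172)² − 265·100 = 3084
m = 3084 > 0,  v_rel·d = -172 < 0  ⇒  outside

inside=no margin=3084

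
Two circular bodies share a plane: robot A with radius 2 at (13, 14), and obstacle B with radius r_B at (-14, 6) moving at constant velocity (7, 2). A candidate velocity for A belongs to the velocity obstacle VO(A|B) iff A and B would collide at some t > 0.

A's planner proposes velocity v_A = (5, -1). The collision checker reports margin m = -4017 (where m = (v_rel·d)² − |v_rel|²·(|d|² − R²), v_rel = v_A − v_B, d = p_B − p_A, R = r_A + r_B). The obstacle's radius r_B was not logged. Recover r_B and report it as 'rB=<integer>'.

m = -4017
d = (-27, -8);  v_rel = (-2, -3),  |v_rel|² = 13
v_rel×d = (-2)·(-8) − (-3)·(-27) = -65
since m = R²·13 − (-65)²:  R² = (4225 + -4017) / 13 = 16
R = √16 = 4  ⇒  r_B = 4 − 2 = 2

rB=2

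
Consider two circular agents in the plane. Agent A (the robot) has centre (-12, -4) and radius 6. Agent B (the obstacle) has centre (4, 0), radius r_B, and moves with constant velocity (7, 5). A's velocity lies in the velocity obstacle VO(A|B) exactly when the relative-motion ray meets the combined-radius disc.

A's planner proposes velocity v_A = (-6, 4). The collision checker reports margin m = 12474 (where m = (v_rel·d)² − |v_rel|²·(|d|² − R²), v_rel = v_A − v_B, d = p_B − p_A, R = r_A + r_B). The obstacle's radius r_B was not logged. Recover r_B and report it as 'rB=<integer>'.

m = 12474
d = (16, 4);  v_rel = (-13, -1),  |v_rel|² = 170
v_rel×d = (-13)·(4) − (-1)·(16) = -36
since m = R²·170 − (-36)²:  R² = (1296 + 12474) / 170 = 81
R = √81 = 9  ⇒  r_B = 9 − 6 = 3

rB=3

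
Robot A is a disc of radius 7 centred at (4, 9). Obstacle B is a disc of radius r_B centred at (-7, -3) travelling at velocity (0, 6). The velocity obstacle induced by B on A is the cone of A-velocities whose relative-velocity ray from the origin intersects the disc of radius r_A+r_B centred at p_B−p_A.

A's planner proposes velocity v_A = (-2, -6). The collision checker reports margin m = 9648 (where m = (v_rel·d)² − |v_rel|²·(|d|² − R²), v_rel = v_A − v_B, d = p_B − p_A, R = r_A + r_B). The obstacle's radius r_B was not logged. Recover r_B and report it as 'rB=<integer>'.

m = 9648
d = (-11, -12);  v_rel = (-2, -12),  |v_rel|² = 148
v_rel×d = (-2)·(-12) − (-12)·(-11) = -108
since m = R²·148 − (-108)²:  R² = (11664 + 9648) / 148 = 144
R = √144 = 12  ⇒  r_B = 12 − 7 = 5

rB=5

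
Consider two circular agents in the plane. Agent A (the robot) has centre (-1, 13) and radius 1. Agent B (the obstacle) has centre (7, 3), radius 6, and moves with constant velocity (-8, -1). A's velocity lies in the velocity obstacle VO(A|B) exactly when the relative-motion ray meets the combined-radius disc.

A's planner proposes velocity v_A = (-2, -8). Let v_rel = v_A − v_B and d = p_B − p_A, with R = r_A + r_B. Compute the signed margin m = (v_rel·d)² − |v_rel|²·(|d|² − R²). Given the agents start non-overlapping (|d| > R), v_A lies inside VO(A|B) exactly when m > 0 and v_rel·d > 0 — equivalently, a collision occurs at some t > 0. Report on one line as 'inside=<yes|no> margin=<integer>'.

d = (8, -10),  |d|² = 164;  R = 1+6 = 7,  c = 164−7² = 115
v_rel = (6, -7),  |v_rel|² = 85;  v_rel·d = (6)·(8) + (-7)·(-10) = 118
85·t² − 236·t + 115 = 0  ⇒  m = 118² − 85·115 = 4149
m = 4149 > 0,  v_rel·d = 118 > 0  ⇒  inside

inside=yes margin=4149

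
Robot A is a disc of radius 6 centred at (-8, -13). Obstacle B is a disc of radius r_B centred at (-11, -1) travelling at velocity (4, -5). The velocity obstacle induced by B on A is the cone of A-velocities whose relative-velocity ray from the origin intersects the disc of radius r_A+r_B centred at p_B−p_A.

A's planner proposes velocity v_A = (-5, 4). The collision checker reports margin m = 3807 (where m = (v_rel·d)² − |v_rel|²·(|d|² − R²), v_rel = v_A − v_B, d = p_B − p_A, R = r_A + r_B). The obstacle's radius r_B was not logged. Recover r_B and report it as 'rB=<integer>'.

m = 3807
d = (-3, 12);  v_rel = (-9, 9),  |v_rel|² = 162
v_rel×d = (-9)·(12) − (9)·(-3) = -81
since m = R²·162 − (-81)²:  R² = (6561 + 3807) / 162 = 64
R = √64 = 8  ⇒  r_B = 8 − 6 = 2

rB=2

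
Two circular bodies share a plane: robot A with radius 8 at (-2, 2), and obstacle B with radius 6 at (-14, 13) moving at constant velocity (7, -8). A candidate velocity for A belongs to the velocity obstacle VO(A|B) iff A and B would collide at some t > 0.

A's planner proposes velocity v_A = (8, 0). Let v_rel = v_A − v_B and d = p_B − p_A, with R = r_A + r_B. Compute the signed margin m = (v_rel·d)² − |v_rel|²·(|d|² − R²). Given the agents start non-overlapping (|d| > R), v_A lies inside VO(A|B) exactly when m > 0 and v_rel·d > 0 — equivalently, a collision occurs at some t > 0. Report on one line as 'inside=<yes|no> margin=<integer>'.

d = (-12, 11),  |d|² = 265;  R = 8+6 = 14,  c = 265−14² = 69
v_rel = (1, 8),  |v_rel|² = 65;  v_rel·d = (1)·(-12) + (8)·(11) = 76
65·t² − 152·t + 69 = 0  ⇒  m = 76² − 65·69 = 1291
m = 1291 > 0,  v_rel·d = 76 > 0  ⇒  inside

inside=yes margin=1291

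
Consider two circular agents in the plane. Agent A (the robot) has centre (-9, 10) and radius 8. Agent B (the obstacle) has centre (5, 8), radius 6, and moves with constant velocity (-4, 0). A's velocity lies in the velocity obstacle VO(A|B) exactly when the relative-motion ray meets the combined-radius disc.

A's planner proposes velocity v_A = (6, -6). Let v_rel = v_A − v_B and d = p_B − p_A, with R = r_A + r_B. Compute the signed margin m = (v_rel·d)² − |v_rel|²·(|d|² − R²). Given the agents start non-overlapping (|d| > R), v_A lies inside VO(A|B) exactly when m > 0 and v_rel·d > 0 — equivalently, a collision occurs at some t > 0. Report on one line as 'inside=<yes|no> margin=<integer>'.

d = (14, -2),  |d|² = 200;  R = 8+6 = 14,  c = 200−14² = 4
v_rel = (10, -6),  |v_rel|² = 136;  v_rel·d = (10)·(14) + (-6)·(-2) = 152
136·t² − 304·t + 4 = 0  ⇒  m = 152² − 136·4 = 22560
m = 22560 > 0,  v_rel·d = 152 > 0  ⇒  inside

inside=yes margin=22560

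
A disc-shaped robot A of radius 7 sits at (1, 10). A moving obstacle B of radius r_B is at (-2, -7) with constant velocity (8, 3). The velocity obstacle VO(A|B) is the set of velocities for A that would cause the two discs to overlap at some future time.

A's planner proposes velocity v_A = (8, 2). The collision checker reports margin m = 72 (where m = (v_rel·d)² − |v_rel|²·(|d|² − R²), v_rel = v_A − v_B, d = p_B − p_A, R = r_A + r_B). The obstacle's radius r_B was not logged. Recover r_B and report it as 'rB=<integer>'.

m = 72
d = (-3, -17);  v_rel = (0, -1),  |v_rel|² = 1
v_rel×d = (0)·(-17) − (-1)·(-3) = -3
since m = R²·1 − (-3)²:  R² = (9 + 72) / 1 = 81
R = √81 = 9  ⇒  r_B = 9 − 7 = 2

rB=2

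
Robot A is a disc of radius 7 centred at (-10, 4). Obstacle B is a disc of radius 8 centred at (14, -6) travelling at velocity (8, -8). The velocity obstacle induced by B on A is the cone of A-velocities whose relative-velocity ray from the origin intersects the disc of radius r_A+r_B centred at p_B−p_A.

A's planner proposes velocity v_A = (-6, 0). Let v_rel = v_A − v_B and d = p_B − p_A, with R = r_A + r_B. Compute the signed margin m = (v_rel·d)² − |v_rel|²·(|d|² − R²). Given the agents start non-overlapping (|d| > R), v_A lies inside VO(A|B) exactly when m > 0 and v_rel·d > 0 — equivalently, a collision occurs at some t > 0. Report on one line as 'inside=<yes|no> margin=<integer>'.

d = (24, -10),  |d|² = 676;  R = 7+8 = 15,  c = 676−15² = 451
v_rel = (-14, 8),  |v_rel|² = 260;  v_rel·d = (-14)·(24) + (8)·(-10) = -416
260·t² + 832·t + 451 = 0  ⇒  m = (-416)² − 260·451 = 55796
m = 55796 > 0,  v_rel·d = -416 < 0  ⇒  outside

inside=no margin=55796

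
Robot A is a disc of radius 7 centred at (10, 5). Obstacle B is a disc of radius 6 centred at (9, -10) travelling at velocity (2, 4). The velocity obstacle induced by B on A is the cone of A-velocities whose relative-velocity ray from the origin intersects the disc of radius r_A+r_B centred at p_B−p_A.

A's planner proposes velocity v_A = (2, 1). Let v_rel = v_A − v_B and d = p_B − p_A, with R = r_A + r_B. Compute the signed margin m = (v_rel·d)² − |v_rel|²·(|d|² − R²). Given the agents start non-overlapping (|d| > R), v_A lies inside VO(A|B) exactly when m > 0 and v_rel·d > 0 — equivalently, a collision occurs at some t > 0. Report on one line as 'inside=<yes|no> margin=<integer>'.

d = (-1, -15),  |d|² = 226;  R = 7+6 = 13,  c = 226−13² = 57
v_rel = (0, -3),  |v_rel|² = 9;  v_rel·d = (0)·(-1) + (-3)·(-15) = 45
9·t² − 90·t + 57 = 0  ⇒  m = 45² − 9·57 = 1512
m = 1512 > 0,  v_rel·d = 45 > 0  ⇒  inside

inside=yes margin=1512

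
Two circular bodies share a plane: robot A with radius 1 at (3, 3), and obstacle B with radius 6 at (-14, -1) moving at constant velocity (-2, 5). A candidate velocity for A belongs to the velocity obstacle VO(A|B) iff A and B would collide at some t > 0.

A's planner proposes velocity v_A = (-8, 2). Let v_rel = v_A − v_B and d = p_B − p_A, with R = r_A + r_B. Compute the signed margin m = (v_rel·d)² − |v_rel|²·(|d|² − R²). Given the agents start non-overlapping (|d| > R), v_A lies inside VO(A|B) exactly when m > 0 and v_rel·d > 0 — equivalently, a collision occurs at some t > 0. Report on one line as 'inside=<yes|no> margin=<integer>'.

d = (-17, -4),  |d|² = 305;  R = 1+6 = 7,  c = 305−7² = 256
v_rel = (-6, -3),  |v_rel|² = 45;  v_rel·d = (-6)·(-17) + (-3)·(-4) = 114
45·t² − 228·t + 256 = 0  ⇒  m = 114² − 45·256 = 1476
m = 1476 > 0,  v_rel·d = 114 > 0  ⇒  inside

inside=yes margin=1476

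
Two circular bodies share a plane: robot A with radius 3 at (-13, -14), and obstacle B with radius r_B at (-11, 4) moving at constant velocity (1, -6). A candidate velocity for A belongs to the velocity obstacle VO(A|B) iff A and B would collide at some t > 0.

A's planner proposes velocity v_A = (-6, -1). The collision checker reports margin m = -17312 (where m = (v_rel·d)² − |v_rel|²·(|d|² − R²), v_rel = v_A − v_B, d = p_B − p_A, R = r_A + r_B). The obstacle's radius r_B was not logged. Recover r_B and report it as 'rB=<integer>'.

m = -17312
d = (2, 18);  v_rel = (-7, 5),  |v_rel|² = 74
v_rel×d = (-7)·(18) − (5)·(2) = -136
since m = R²·74 − (-136)²:  R² = (18496 + -17312) / 74 = 16
R = √16 = 4  ⇒  r_B = 4 − 3 = 1

rB=1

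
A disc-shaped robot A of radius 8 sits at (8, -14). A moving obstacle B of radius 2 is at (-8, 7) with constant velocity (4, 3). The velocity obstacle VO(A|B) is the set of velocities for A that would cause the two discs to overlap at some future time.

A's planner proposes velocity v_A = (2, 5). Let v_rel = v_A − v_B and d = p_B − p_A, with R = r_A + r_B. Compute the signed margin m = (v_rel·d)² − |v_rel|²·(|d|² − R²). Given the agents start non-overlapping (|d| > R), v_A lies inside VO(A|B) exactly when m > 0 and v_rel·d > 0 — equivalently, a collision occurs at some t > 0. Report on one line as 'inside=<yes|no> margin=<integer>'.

d = (-16, 21),  |d|² = 697;  R = 8+2 = 10,  c = 697−10² = 597
v_rel = (-2, 2),  |v_rel|² = 8;  v_rel·d = (-2)·(-16) + (2)·(21) = 74
8·t² − 148·t + 597 = 0  ⇒  m = 74² − 8·597 = 700
m = 700 > 0,  v_rel·d = 74 > 0  ⇒  inside

inside=yes margin=700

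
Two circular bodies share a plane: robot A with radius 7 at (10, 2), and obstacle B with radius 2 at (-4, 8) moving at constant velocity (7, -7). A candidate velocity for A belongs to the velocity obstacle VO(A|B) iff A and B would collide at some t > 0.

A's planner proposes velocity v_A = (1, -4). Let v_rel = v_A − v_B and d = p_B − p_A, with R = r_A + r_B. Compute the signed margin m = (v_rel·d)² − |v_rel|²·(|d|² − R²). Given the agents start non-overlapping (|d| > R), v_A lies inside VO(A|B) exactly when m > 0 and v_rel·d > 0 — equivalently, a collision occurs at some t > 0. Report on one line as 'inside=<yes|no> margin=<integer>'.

d = (-14, 6),  |d|² = 232;  R = 7+2 = 9,  c = 232−9² = 151
v_rel = (-6, 3),  |v_rel|² = 45;  v_rel·d = (-6)·(-14) + (3)·(6) = 102
45·t² − 204·t + 151 = 0  ⇒  m = 102² − 45·151 = 3609
m = 3609 > 0,  v_rel·d = 102 > 0  ⇒  inside

inside=yes margin=3609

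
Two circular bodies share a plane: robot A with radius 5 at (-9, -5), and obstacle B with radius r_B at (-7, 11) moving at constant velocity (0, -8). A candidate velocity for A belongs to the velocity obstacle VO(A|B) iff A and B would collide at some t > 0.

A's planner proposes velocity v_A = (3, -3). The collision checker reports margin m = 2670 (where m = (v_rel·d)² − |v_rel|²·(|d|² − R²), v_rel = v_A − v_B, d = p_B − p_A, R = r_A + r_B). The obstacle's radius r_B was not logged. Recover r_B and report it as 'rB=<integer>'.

m = 2670
d = (2, 16);  v_rel = (3, 5),  |v_rel|² = 34
v_rel×d = (3)·(16) − (5)·(2) = 38
since m = R²·34 − 38²:  R² = (1444 + 2670) / 34 = 121
R = √121 = 11  ⇒  r_B = 11 − 5 = 6

rB=6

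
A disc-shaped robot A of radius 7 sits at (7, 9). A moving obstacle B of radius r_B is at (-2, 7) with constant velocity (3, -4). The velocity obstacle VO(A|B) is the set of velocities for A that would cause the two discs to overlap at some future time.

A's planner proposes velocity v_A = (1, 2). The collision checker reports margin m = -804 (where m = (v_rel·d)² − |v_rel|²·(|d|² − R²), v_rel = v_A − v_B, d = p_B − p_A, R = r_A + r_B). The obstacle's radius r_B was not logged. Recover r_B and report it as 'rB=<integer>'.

m = -804
d = (-9, -2);  v_rel = (-2, 6),  |v_rel|² = 40
v_rel×d = (-2)·(-2) − (6)·(-9) = 58
since m = R²·40 − 58²:  R² = (3364 + -804) / 40 = 64
R = √64 = 8  ⇒  r_B = 8 − 7 = 1

rB=1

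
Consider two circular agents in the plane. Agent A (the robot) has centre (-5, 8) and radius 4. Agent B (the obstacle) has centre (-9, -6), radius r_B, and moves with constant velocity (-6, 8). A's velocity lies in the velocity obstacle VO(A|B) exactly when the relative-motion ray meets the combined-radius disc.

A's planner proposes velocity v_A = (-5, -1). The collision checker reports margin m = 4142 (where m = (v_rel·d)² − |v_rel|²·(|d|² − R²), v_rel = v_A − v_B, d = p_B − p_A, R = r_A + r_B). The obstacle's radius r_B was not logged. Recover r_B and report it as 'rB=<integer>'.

m = 4142
d = (-4, -14);  v_rel = (1, -9),  |v_rel|² = 82
v_rel×d = (1)·(-14) − (-9)·(-4) = -50
since m = R²·82 − (-50)²:  R² = (2500 + 4142) / 82 = 81
R = √81 = 9  ⇒  r_B = 9 − 4 = 5

rB=5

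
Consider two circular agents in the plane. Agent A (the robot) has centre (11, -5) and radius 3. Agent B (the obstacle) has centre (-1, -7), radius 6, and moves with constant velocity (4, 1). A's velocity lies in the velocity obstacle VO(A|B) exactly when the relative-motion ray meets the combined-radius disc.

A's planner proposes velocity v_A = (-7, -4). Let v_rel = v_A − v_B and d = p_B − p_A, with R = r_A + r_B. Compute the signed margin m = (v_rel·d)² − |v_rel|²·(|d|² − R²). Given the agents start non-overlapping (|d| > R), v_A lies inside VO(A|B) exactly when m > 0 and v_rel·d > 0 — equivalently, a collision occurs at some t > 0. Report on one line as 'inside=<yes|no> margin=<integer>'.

d = (-12, -2),  |d|² = 148;  R = 3+6 = 9,  c = 148−9² = 67
v_rel = (-11, -5),  |v_rel|² = 146;  v_rel·d = (-11)·(-12) + (-5)·(-2) = 142
146·t² − 284·t + 67 = 0  ⇒  m = 142² − 146·67 = 10382
m = 10382 > 0,  v_rel·d = 142 > 0  ⇒  inside

inside=yes margin=10382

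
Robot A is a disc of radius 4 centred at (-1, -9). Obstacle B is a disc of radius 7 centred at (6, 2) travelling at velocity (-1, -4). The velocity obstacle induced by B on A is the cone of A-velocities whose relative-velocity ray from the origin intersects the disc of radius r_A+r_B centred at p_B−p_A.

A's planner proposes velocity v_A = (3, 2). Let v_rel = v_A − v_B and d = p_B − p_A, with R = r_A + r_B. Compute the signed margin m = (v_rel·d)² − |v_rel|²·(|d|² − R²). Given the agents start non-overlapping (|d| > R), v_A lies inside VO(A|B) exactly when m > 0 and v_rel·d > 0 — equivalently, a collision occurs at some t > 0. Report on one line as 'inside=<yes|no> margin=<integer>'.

d = (7, 11),  |d|² = 170;  R = 4+7 = 11,  c = 170−11² = 49
v_rel = (4, 6),  |v_rel|² = 52;  v_rel·d = (4)·(7) + (6)·(11) = 94
52·t² − 188·t + 49 = 0  ⇒  m = 94² − 52·49 = 6288
m = 6288 > 0,  v_rel·d = 94 > 0  ⇒  inside

inside=yes margin=6288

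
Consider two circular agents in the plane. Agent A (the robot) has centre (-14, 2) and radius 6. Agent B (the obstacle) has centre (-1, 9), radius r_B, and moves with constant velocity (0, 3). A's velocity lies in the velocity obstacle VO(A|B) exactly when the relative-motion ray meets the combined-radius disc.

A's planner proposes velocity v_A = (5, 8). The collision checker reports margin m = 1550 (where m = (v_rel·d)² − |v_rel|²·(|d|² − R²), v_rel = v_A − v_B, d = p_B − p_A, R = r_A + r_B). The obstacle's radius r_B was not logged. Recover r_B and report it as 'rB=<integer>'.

m = 1550
d = (13, 7);  v_rel = (5, 5),  |v_rel|² = 50
v_rel×d = (5)·(7) − (5)·(13) = -30
since m = R²·50 − (-30)²:  R² = (900 + 1550) / 50 = 49
R = √49 = 7  ⇒  r_B = 7 − 6 = 1

rB=1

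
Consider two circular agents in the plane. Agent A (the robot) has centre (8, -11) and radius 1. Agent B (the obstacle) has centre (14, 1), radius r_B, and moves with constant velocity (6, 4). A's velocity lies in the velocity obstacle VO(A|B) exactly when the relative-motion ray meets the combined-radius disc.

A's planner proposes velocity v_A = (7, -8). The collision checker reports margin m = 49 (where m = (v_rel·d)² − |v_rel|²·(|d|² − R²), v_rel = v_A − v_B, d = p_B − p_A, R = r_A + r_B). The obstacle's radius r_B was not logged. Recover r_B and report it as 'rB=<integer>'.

m = 49
d = (6, 12);  v_rel = (1, -12),  |v_rel|² = 145
v_rel×d = (1)·(12) − (-12)·(6) = 84
since m = R²·145 − 84²:  R² = (7056 + 49) / 145 = 49
R = √49 = 7  ⇒  r_B = 7 − 1 = 6

rB=6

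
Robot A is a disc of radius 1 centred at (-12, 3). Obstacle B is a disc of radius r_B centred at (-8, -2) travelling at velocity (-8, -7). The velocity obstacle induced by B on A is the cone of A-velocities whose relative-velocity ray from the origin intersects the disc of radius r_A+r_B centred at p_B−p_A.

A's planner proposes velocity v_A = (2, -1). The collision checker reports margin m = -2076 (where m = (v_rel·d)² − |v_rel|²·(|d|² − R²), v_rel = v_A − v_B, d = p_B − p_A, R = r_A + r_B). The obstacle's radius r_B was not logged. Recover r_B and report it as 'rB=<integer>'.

m = -2076
d = (4, -5);  v_rel = (10, 6),  |v_rel|² = 136
v_rel×d = (10)·(-5) − (6)·(4) = -74
since m = R²·136 − (-74)²:  R² = (5476 + -2076) / 136 = 25
R = √25 = 5  ⇒  r_B = 5 − 1 = 4

rB=4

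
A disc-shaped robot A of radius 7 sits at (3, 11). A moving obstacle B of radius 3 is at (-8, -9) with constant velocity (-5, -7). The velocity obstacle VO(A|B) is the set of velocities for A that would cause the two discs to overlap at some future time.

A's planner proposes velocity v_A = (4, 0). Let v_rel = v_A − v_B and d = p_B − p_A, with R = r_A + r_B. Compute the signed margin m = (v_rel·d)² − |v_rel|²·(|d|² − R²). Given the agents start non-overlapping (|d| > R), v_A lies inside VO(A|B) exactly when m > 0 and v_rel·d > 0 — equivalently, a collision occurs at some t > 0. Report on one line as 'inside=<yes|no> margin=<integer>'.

d = (-11, -20),  |d|² = 521;  R = 7+3 = 10,  c = 521−10² = 421
v_rel = (9, 7),  |v_rel|² = 130;  v_rel·d = (9)·(-11) + (7)·(-20) = -239
130·t² + 478·t + 421 = 0  ⇒  m = (-239)² − 130·421 = 2391
m = 2391 > 0,  v_rel·d = -239 < 0  ⇒  outside

inside=no margin=2391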